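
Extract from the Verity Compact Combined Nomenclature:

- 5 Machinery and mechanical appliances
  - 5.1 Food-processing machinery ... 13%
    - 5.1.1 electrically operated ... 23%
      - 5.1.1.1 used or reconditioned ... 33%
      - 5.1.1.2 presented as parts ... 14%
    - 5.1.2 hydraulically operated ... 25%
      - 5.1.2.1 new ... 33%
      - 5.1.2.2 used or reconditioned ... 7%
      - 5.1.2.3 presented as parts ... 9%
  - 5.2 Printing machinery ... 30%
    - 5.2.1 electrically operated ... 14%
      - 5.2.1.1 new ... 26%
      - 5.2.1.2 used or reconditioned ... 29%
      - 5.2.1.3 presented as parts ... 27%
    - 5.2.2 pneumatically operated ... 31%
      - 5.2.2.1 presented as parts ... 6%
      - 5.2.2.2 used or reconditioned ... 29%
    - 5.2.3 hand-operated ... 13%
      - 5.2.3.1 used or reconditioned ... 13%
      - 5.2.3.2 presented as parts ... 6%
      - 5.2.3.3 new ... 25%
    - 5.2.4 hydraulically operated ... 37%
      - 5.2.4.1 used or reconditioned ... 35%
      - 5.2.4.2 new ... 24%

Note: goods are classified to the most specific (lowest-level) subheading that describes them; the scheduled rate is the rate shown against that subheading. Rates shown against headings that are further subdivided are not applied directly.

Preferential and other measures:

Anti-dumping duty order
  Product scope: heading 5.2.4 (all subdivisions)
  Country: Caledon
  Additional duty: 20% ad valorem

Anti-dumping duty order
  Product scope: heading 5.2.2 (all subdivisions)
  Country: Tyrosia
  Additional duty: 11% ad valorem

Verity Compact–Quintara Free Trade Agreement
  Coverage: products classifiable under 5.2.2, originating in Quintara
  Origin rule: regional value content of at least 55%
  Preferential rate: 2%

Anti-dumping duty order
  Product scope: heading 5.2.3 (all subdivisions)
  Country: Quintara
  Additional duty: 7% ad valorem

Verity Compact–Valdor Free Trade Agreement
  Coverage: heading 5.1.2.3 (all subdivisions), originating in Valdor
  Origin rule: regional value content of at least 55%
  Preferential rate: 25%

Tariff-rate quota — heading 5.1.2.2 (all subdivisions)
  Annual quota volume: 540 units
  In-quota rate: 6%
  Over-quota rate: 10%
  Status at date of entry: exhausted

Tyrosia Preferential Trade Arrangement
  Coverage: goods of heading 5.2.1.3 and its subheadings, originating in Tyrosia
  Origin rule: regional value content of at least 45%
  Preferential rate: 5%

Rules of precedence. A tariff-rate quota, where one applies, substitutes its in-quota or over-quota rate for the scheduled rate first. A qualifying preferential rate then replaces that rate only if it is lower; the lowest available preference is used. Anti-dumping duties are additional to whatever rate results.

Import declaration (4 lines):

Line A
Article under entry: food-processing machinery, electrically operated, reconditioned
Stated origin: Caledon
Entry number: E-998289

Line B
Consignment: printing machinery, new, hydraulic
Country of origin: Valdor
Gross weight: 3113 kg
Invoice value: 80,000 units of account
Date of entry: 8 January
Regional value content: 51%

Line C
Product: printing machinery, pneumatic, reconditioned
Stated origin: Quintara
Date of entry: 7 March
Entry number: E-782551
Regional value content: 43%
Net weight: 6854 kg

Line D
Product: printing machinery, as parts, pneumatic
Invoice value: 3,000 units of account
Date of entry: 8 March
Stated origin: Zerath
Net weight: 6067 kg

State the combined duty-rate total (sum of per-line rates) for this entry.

92%

Line A: food-processing → 5.1; electrically operated → 5.1.1; reconditioned → 5.1.1.1. Scheduled 33%. No special measure applies. → 33%.
Line B: printing → 5.2; hydraulic → 5.2.4; new → 5.2.4.2. Scheduled 24%. Valdor agreement on 5.1.2.3: 5.2.4.2 not covered. → 24%.
Line C: printing → 5.2; pneumatic → 5.2.2; reconditioned → 5.2.2.2. Scheduled 29%. Quintara agreement on 5.2.2: RVC < 55%. → 29%.
Line D: printing → 5.2; pneumatic → 5.2.2; as parts → 5.2.2.1. Scheduled 6%. No special measure applies. → 6%.
Sum: 33% + 24% + 29% + 6% = 92%.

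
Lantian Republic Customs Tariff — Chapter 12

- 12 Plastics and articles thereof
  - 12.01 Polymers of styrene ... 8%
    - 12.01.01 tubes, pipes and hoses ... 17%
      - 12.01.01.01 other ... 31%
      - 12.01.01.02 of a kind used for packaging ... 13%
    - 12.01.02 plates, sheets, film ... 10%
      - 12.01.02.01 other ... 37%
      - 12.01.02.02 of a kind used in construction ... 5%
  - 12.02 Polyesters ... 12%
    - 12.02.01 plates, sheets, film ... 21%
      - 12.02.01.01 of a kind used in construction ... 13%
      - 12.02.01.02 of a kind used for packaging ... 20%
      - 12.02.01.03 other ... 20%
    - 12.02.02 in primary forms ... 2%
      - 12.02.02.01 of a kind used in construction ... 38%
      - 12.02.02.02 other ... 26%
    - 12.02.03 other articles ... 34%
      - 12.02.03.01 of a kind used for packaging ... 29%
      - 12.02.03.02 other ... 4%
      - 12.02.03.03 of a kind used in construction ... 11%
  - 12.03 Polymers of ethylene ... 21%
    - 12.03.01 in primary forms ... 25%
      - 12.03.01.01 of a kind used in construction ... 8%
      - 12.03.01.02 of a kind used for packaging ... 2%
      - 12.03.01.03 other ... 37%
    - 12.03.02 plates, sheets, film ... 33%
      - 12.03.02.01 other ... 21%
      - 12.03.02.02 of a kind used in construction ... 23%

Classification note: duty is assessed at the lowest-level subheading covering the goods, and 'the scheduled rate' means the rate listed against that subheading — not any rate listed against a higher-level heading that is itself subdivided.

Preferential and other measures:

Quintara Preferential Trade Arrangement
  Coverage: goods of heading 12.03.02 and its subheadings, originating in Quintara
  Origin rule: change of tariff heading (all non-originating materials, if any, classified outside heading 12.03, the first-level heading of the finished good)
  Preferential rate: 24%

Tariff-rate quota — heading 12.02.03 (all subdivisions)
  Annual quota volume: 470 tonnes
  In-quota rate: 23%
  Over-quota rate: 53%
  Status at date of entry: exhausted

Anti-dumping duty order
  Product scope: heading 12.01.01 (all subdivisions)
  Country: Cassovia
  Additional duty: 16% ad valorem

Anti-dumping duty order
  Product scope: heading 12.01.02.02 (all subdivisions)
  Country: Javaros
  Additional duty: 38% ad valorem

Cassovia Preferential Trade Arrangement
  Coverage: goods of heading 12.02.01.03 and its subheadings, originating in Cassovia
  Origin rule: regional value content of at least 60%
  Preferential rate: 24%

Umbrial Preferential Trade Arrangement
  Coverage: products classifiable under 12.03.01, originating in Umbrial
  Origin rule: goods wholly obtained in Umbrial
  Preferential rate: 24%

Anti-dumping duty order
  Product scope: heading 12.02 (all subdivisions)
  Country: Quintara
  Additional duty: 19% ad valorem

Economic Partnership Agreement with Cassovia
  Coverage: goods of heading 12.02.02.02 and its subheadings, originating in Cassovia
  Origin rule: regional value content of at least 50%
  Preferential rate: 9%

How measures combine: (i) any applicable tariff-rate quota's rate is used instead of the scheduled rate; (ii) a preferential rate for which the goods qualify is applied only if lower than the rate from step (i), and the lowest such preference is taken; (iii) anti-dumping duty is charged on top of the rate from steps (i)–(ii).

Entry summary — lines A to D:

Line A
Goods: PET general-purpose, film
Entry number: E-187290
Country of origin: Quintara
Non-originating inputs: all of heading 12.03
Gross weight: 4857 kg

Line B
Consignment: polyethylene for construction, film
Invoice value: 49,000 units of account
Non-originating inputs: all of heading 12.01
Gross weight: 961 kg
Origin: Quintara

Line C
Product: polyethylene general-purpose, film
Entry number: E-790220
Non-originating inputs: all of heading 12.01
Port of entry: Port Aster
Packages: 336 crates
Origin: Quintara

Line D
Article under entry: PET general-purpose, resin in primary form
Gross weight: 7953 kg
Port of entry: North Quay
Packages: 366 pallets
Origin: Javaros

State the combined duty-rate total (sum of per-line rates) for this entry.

Line A: PET → 12.02; film → 12.02.01; general-purpose → 12.02.01.03. Scheduled 20%. Quintara agreement on 12.03.02: 12.02.01.03 not covered; anti-dumping (Quintara, 12.02): +19%; total 20% + 19% = 39%. → 39%.
Line B: polyethylene → 12.03; film → 12.03.02; for construction → 12.03.02.02. Scheduled 23%. Quintara agreement on 12.03.02: CTH met → 24% available; preference 24% not lower than 23% → no reduction. → 23%.
Line C: polyethylene → 12.03; film → 12.03.02; general-purpose → 12.03.02.01. Scheduled 21%. Quintara agreement on 12.03.02: CTH met → 24% available; preference 24% not lower than 21% → no reduction. → 21%.
Line D: PET → 12.02; resin in primary form → 12.02.02; general-purpose → 12.02.02.02. Scheduled 26%. No special measure applies. → 26%.
Sum: 39% + 23% + 21% + 26% = 109%.

109%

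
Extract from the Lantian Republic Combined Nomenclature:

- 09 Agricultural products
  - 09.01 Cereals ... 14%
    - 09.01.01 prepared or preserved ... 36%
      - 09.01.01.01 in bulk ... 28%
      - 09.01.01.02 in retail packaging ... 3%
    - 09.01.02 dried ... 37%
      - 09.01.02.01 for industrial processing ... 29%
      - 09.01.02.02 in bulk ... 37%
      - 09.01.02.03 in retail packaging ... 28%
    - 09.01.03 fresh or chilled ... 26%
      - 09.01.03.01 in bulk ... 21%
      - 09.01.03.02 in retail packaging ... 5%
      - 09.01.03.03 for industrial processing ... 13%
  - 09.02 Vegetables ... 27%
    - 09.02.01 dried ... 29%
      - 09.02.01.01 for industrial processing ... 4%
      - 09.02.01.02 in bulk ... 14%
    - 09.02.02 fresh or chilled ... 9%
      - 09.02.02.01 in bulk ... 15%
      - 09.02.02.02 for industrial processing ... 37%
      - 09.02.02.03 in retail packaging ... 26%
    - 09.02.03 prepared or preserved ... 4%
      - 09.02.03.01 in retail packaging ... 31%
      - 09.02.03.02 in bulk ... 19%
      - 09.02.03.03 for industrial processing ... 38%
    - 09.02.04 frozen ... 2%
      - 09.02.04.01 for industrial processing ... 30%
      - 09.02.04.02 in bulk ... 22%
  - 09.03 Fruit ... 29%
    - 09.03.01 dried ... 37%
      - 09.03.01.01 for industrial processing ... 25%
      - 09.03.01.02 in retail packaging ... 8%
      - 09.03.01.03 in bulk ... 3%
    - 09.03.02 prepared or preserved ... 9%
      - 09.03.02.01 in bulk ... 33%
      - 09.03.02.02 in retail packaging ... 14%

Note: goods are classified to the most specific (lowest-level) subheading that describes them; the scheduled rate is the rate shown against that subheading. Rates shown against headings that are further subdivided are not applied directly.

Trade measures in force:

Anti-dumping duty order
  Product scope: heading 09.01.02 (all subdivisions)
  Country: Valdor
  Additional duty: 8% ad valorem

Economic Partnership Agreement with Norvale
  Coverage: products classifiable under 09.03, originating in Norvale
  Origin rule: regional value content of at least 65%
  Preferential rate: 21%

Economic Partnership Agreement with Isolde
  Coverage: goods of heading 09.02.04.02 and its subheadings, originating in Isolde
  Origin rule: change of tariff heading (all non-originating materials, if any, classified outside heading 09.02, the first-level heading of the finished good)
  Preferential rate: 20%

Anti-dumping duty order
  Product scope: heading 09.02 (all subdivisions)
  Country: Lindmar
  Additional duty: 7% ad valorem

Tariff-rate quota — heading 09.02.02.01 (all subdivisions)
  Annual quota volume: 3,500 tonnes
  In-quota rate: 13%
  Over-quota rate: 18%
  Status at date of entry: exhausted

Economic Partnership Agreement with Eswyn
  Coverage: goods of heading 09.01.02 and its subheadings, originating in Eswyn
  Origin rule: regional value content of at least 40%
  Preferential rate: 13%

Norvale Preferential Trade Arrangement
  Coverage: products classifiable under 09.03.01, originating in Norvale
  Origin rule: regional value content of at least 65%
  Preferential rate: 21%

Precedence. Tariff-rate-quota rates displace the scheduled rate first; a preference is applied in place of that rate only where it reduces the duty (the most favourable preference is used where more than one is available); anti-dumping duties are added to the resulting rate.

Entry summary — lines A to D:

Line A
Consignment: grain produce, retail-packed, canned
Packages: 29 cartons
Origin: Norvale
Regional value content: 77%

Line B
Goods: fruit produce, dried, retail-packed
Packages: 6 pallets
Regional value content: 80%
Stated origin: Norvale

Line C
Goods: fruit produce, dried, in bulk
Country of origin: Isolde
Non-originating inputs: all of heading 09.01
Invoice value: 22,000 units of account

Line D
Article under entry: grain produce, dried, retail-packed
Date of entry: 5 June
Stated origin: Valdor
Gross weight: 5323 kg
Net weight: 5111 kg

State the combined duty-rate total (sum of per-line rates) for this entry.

Line A: grain → 09.01; canned → 09.01.01; retail-packed → 09.01.01.02. Scheduled 3%. Norvale agreement on 09.03: 09.01.01.02 not covered; Norvale agreement on 09.03.01: 09.01.01.02 not covered. → 3%.
Line B: fruit → 09.03; dried → 09.03.01; retail-packed → 09.03.01.02. Scheduled 8%. Norvale agreement on 09.03: RVC ≥ 65% → 21% available; Norvale agreement on 09.03.01: RVC ≥ 65% → 21% available; preference 21% not lower than 8% → no reduction. → 8%.
Line C: fruit → 09.03; dried → 09.03.01; in bulk → 09.03.01.03. Scheduled 3%. Isolde agreement on 09.02.04.02: 09.03.01.03 not covered. → 3%.
Line D: grain → 09.01; dried → 09.01.02; retail-packed → 09.01.02.03. Scheduled 28%. anti-dumping (Valdor, 09.01.02): +8%; total 28% + 8% = 36%. → 36%.
Sum: 3% + 8% + 3% + 36% = 50%.

50%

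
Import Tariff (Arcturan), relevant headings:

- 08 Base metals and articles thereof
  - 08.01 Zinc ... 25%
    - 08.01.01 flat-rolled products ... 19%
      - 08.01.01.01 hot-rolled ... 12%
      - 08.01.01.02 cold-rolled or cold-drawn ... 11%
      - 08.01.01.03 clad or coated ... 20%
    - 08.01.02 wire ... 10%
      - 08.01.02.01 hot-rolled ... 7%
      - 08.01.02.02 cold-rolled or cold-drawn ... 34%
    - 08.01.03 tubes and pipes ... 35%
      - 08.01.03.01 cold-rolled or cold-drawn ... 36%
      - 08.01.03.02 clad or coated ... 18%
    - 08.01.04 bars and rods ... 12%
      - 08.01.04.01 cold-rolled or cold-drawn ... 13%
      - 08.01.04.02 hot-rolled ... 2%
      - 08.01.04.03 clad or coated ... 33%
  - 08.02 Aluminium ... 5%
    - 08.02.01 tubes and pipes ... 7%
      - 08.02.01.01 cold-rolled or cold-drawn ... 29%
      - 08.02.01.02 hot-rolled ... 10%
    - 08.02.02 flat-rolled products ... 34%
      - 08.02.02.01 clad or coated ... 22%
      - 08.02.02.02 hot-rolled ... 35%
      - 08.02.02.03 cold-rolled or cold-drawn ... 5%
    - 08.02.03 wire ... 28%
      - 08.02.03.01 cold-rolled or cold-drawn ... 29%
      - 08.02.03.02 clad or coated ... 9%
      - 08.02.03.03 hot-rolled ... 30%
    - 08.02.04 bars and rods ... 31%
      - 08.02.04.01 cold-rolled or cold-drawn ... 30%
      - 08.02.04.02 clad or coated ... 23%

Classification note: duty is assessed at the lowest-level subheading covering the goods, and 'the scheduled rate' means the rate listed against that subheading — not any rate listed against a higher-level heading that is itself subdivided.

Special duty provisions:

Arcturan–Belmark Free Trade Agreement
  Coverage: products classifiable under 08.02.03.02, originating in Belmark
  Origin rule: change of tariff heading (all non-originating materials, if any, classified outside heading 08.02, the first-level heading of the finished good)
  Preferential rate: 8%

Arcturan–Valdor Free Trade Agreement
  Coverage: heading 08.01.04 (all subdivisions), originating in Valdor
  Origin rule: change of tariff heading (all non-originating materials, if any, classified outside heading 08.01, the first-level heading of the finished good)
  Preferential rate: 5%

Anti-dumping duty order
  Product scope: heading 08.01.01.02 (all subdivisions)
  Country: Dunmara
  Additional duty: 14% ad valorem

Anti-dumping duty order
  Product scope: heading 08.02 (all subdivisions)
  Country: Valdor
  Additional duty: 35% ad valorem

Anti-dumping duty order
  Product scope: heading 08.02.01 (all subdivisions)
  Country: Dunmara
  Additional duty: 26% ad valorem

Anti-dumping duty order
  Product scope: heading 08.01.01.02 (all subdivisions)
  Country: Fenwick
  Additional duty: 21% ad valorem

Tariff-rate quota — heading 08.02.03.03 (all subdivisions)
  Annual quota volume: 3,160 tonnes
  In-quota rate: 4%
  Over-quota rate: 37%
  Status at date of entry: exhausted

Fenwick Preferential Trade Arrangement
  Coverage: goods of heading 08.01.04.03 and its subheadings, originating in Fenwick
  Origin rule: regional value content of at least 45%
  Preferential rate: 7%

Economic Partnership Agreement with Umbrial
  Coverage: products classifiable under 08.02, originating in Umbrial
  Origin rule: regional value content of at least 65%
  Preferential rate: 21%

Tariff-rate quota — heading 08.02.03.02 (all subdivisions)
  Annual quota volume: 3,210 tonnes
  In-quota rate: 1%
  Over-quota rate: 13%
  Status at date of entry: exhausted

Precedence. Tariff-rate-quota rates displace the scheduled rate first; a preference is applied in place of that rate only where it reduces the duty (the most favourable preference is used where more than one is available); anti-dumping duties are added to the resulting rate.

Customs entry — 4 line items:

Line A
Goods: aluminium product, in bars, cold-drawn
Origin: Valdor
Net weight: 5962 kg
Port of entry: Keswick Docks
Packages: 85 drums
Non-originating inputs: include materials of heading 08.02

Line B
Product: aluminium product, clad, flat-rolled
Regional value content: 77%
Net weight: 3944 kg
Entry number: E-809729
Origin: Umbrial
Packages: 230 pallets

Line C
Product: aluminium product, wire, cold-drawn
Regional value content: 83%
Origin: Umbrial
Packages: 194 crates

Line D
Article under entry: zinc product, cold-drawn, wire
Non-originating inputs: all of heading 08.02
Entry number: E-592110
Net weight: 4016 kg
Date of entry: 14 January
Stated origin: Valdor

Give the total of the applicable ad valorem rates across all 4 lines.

141%

Line A: aluminium → 08.02; in bars → 08.02.04; cold-drawn → 08.02.04.01. Scheduled 30%. Valdor agreement on 08.01.04: 08.02.04.01 not covered; anti-dumping (Valdor, 08.02): +35%; total 30% + 35% = 65%. → 65%.
Line B: aluminium → 08.02; flat-rolled → 08.02.02; clad → 08.02.02.01. Scheduled 22%. Umbrial agreement on 08.02: RVC ≥ 65% → 21% available; preferential 21%. → 21%.
Line C: aluminium → 08.02; wire → 08.02.03; cold-drawn → 08.02.03.01. Scheduled 29%. Umbrial agreement on 08.02: RVC ≥ 65% → 21% available; preferential 21%. → 21%.
Line D: zinc → 08.01; wire → 08.01.02; cold-drawn → 08.01.02.02. Scheduled 34%. Valdor agreement on 08.01.04: 08.01.02.02 not covered. → 34%.
Sum: 65% + 21% + 21% + 34% = 141%.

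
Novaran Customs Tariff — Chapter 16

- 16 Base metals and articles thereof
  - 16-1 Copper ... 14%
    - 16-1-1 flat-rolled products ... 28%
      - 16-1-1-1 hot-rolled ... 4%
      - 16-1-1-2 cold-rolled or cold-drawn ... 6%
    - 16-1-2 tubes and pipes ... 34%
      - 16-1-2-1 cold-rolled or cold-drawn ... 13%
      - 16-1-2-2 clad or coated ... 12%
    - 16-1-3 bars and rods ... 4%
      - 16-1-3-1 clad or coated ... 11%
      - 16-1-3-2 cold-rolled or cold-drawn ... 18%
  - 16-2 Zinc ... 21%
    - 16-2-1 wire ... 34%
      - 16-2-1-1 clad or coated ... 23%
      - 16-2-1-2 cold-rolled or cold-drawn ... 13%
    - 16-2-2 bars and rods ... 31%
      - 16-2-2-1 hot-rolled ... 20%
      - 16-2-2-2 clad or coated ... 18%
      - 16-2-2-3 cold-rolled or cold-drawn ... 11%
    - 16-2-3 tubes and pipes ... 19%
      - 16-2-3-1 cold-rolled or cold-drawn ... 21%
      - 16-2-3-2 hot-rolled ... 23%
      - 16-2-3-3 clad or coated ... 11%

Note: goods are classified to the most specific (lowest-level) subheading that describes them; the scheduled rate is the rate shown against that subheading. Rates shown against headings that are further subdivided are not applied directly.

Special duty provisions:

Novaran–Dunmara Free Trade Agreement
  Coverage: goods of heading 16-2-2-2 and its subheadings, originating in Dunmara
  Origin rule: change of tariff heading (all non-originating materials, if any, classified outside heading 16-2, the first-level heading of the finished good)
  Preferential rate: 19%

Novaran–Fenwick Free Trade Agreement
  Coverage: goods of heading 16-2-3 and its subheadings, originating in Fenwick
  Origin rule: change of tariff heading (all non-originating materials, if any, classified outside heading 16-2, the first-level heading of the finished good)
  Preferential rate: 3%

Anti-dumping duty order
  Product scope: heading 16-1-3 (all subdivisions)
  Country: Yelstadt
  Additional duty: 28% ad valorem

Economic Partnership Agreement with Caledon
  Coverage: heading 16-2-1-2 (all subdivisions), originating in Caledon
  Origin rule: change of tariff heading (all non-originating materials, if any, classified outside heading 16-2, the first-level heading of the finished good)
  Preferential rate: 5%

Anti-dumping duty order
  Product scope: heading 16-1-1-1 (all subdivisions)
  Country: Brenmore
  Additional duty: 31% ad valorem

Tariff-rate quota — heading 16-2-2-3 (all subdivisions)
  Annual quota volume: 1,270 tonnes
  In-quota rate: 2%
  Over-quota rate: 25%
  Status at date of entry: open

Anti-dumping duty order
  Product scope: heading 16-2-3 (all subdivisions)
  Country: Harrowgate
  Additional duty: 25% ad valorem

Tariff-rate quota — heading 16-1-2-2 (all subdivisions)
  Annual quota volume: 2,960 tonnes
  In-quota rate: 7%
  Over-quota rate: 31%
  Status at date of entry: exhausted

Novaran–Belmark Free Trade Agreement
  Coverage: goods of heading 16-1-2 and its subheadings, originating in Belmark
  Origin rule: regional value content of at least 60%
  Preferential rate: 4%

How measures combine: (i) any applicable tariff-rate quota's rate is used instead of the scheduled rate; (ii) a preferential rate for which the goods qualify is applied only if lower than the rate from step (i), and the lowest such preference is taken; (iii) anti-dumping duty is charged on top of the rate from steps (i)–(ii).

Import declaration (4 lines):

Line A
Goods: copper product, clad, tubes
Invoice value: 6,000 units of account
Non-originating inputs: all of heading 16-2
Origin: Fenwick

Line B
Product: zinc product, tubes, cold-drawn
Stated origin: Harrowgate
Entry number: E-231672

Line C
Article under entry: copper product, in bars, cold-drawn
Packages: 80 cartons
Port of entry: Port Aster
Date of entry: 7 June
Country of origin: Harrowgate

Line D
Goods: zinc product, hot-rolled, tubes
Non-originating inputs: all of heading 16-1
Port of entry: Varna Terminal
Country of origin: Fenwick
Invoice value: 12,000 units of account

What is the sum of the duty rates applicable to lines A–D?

Line A: copper → 16-1; tubes → 16-1-2; clad → 16-1-2-2. Scheduled 12%. quota on 16-1-2-2 exhausted → over-quota 31%; Fenwick agreement on 16-2-3: 16-1-2-2 not covered. → 31%.
Line B: zinc → 16-2; tubes → 16-2-3; cold-drawn → 16-2-3-1. Scheduled 21%. anti-dumping (Harrowgate, 16-2-3): +25%; total 21% + 25% = 46%. → 46%.
Line C: copper → 16-1; in bars → 16-1-3; cold-drawn → 16-1-3-2. Scheduled 18%. No special measure applies. → 18%.
Line D: zinc → 16-2; tubes → 16-2-3; hot-rolled → 16-2-3-2. Scheduled 23%. Fenwick agreement on 16-2-3: CTH met → 3% available; preferential 3%. → 3%.
Sum: 31% + 46% + 18% + 3% = 98%.

98%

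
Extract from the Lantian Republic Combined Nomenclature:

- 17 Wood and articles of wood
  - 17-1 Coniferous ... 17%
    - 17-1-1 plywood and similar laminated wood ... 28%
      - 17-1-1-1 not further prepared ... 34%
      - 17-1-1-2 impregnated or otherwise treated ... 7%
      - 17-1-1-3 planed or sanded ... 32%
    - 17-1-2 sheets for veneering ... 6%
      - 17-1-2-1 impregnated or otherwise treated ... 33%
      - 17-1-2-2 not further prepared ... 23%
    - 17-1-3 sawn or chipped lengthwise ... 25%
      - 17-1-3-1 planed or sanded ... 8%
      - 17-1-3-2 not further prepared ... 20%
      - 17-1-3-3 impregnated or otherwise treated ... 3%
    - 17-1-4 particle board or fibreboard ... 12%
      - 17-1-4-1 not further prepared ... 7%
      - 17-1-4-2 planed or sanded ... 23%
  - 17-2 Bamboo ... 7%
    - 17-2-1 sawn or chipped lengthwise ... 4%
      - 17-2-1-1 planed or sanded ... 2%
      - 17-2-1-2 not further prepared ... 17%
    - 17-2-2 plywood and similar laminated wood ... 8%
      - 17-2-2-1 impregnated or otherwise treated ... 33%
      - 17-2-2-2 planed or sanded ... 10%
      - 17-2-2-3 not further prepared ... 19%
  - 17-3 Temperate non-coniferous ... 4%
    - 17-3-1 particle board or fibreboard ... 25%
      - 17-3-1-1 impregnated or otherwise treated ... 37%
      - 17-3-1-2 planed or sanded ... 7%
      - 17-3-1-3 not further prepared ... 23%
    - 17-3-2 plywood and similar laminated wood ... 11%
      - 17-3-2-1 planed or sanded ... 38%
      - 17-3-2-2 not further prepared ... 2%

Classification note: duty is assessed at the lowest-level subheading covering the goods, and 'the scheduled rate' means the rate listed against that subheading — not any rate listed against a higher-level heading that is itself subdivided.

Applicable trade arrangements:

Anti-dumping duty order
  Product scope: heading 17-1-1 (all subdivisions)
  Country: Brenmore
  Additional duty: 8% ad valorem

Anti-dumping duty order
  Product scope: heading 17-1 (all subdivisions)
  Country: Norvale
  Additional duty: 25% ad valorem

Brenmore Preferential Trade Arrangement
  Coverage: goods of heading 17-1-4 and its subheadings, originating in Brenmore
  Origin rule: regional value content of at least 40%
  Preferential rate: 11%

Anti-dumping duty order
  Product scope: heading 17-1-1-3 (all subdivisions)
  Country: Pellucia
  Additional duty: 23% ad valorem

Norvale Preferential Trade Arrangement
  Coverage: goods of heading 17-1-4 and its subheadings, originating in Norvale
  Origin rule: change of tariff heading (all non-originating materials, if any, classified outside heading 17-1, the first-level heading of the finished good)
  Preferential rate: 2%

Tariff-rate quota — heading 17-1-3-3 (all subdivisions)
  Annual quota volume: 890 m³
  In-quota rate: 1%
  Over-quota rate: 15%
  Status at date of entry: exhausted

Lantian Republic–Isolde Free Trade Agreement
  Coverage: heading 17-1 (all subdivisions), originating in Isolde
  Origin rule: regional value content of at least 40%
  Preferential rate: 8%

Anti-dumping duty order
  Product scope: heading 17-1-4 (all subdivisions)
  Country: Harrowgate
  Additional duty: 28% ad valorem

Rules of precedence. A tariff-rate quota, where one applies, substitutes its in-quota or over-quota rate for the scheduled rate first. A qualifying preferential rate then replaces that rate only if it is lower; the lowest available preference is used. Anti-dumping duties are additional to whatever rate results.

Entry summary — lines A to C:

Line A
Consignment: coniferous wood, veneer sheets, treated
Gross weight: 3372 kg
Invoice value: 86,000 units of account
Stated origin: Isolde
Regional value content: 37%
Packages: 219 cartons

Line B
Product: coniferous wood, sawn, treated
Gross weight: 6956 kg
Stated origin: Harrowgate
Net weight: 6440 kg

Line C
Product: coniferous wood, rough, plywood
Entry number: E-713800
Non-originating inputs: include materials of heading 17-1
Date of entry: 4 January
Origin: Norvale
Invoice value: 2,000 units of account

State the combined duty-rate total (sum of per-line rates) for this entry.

107%

Line A: coniferous → 17-1; veneer sheets → 17-1-2; treated → 17-1-2-1. Scheduled 33%. Isolde agreement on 17-1: RVC < 40%. → 33%.
Line B: coniferous → 17-1; sawn → 17-1-3; treated → 17-1-3-3. Scheduled 3%. quota on 17-1-3-3 exhausted → over-quota 15%. → 15%.
Line C: coniferous → 17-1; plywood → 17-1-1; rough → 17-1-1-1. Scheduled 34%. Norvale agreement on 17-1-4: 17-1-1-1 not covered; anti-dumping (Norvale, 17-1): +25%; total 34% + 25% = 59%. → 59%.
Sum: 33% + 15% + 59% = 107%.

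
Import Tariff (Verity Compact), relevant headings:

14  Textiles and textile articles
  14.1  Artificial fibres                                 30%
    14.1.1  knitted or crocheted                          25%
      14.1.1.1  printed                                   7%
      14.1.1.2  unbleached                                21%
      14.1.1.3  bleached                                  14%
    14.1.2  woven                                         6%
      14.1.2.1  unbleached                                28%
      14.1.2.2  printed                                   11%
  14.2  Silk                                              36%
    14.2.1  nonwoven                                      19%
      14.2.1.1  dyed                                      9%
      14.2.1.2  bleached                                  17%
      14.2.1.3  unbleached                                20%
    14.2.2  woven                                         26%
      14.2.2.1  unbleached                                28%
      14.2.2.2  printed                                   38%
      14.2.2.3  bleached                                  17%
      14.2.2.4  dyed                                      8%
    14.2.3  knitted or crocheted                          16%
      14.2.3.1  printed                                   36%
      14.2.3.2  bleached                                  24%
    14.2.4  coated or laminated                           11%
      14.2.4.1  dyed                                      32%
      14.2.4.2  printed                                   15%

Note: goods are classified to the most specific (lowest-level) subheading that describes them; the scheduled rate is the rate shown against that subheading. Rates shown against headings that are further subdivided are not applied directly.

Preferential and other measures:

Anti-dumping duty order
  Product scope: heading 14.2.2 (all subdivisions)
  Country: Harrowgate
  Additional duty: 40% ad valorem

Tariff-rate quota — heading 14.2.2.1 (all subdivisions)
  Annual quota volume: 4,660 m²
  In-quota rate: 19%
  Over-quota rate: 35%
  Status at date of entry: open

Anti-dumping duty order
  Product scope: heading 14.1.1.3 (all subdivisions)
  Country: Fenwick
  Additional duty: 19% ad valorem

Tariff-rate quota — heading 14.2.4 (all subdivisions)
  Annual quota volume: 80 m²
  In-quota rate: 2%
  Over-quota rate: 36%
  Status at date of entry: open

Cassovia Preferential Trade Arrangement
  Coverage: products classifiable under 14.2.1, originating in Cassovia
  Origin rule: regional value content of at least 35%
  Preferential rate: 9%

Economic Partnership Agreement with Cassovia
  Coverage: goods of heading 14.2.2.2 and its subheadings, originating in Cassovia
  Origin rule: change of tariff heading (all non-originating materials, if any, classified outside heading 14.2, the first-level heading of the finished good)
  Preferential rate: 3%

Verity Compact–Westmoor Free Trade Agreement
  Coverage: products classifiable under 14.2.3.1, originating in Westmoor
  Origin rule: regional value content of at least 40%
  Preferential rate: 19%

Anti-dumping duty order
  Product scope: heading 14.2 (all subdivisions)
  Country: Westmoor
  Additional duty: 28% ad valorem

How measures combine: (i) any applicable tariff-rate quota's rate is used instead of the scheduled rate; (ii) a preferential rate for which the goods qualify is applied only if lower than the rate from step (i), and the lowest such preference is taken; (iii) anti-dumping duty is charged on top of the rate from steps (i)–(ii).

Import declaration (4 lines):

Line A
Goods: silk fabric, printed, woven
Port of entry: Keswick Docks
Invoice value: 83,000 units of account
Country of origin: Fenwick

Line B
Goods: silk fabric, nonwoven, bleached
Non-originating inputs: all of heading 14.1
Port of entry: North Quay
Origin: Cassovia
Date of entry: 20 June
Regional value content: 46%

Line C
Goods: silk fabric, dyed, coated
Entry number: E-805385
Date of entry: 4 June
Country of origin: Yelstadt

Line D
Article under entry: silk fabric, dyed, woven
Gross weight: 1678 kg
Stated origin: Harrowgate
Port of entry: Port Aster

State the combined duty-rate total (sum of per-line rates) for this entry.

97%

Line A: silk → 14.2; woven → 14.2.2; printed → 14.2.2.2. Scheduled 38%. No special measure applies. → 38%.
Line B: silk → 14.2; nonwoven → 14.2.1; bleached → 14.2.1.2. Scheduled 17%. Cassovia agreement on 14.2.1: RVC ≥ 35% → 9% available; Cassovia agreement on 14.2.2.2: 14.2.1.2 not covered; preferential 9%. → 9%.
Line C: silk → 14.2; coated → 14.2.4; dyed → 14.2.4.1. Scheduled 32%. quota on 14.2.4 open → in-quota 2%. → 2%.
Line D: silk → 14.2; woven → 14.2.2; dyed → 14.2.2.4. Scheduled 8%. anti-dumping (Harrowgate, 14.2.2): +40%; total 8% + 40% = 48%. → 48%.
Sum: 38% + 9% + 2% + 48% = 97%.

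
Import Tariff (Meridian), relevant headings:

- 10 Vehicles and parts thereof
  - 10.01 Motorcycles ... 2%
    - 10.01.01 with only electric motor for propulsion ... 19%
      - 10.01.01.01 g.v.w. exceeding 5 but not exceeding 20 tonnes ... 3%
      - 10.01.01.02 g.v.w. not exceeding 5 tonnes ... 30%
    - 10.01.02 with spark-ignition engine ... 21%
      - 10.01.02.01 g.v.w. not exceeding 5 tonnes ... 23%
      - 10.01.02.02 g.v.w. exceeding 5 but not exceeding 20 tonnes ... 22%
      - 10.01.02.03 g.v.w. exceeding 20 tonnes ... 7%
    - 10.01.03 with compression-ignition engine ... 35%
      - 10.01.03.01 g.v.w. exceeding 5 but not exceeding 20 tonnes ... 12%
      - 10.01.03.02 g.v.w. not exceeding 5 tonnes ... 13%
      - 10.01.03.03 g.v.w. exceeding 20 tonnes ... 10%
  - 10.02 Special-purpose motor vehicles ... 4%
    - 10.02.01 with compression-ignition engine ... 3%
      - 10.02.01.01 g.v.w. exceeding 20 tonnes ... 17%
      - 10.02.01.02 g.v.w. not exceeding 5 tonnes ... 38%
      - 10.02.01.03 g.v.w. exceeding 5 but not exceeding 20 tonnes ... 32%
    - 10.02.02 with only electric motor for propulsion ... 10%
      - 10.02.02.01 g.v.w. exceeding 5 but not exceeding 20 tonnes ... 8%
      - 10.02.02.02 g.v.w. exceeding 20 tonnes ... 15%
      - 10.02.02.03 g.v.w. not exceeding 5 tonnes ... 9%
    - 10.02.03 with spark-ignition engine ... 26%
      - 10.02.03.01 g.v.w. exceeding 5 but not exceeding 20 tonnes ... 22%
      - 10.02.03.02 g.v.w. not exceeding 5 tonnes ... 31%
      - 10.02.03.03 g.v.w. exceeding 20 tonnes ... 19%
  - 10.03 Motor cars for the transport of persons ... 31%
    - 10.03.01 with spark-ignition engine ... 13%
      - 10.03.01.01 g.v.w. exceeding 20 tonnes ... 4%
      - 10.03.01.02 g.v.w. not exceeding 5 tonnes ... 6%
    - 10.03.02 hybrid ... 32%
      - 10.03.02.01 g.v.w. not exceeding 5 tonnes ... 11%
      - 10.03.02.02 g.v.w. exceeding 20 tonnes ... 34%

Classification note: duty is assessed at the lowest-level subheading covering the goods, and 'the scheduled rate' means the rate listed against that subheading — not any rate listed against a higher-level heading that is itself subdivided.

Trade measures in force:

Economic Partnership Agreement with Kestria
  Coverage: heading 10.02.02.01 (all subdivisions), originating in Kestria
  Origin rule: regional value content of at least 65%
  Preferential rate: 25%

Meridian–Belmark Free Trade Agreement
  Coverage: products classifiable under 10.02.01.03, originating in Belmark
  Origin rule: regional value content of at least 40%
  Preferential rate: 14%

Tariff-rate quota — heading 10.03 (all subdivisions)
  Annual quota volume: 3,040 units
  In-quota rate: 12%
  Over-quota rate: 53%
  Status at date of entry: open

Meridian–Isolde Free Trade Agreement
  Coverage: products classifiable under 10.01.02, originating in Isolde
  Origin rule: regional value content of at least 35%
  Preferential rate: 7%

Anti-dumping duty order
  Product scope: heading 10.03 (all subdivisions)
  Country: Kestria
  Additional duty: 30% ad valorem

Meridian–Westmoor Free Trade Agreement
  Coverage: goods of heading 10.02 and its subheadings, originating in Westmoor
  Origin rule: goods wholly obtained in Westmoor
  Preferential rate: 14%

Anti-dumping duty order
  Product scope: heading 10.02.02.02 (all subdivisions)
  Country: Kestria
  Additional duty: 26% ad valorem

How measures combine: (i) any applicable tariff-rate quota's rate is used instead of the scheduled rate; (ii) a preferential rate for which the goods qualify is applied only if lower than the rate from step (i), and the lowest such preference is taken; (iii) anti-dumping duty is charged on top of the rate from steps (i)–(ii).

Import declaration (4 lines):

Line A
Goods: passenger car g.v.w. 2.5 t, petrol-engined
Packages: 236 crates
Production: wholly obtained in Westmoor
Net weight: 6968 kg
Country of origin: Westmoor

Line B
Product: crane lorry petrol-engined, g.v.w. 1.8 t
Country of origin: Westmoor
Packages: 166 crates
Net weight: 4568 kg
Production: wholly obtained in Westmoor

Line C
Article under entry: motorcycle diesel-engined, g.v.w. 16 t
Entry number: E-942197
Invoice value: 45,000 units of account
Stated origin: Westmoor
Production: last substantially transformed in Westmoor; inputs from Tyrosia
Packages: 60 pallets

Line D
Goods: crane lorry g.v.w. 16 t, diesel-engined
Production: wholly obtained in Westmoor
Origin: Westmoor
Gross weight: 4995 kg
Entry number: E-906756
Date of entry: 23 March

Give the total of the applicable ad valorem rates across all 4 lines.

Line A: passenger car → 10.03; petrol-engined → 10.03.01; g.v.w. 2.5 t → 10.03.01.02. Scheduled 6%. quota on 10.03 open → in-quota 12%; Westmoor agreement on 10.02: 10.03.01.02 not covered. → 12%.
Line B: crane lorry → 10.02; petrol-engined → 10.02.03; g.v.w. 1.8 t → 10.02.03.02. Scheduled 31%. Westmoor agreement on 10.02: wholly obtained → 14% available; preferential 14%. → 14%.
Line C: motorcycle → 10.01; diesel-engined → 10.01.03; g.v.w. 16 t → 10.01.03.01. Scheduled 12%. Westmoor agreement on 10.02: 10.01.03.01 not covered. → 12%.
Line D: crane lorry → 10.02; diesel-engined → 10.02.01; g.v.w. 16 t → 10.02.01.03. Scheduled 32%. Westmoor agreement on 10.02: wholly obtained → 14% available; preferential 14%. → 14%.
Sum: 12% + 14% + 12% + 14% = 52%.

52%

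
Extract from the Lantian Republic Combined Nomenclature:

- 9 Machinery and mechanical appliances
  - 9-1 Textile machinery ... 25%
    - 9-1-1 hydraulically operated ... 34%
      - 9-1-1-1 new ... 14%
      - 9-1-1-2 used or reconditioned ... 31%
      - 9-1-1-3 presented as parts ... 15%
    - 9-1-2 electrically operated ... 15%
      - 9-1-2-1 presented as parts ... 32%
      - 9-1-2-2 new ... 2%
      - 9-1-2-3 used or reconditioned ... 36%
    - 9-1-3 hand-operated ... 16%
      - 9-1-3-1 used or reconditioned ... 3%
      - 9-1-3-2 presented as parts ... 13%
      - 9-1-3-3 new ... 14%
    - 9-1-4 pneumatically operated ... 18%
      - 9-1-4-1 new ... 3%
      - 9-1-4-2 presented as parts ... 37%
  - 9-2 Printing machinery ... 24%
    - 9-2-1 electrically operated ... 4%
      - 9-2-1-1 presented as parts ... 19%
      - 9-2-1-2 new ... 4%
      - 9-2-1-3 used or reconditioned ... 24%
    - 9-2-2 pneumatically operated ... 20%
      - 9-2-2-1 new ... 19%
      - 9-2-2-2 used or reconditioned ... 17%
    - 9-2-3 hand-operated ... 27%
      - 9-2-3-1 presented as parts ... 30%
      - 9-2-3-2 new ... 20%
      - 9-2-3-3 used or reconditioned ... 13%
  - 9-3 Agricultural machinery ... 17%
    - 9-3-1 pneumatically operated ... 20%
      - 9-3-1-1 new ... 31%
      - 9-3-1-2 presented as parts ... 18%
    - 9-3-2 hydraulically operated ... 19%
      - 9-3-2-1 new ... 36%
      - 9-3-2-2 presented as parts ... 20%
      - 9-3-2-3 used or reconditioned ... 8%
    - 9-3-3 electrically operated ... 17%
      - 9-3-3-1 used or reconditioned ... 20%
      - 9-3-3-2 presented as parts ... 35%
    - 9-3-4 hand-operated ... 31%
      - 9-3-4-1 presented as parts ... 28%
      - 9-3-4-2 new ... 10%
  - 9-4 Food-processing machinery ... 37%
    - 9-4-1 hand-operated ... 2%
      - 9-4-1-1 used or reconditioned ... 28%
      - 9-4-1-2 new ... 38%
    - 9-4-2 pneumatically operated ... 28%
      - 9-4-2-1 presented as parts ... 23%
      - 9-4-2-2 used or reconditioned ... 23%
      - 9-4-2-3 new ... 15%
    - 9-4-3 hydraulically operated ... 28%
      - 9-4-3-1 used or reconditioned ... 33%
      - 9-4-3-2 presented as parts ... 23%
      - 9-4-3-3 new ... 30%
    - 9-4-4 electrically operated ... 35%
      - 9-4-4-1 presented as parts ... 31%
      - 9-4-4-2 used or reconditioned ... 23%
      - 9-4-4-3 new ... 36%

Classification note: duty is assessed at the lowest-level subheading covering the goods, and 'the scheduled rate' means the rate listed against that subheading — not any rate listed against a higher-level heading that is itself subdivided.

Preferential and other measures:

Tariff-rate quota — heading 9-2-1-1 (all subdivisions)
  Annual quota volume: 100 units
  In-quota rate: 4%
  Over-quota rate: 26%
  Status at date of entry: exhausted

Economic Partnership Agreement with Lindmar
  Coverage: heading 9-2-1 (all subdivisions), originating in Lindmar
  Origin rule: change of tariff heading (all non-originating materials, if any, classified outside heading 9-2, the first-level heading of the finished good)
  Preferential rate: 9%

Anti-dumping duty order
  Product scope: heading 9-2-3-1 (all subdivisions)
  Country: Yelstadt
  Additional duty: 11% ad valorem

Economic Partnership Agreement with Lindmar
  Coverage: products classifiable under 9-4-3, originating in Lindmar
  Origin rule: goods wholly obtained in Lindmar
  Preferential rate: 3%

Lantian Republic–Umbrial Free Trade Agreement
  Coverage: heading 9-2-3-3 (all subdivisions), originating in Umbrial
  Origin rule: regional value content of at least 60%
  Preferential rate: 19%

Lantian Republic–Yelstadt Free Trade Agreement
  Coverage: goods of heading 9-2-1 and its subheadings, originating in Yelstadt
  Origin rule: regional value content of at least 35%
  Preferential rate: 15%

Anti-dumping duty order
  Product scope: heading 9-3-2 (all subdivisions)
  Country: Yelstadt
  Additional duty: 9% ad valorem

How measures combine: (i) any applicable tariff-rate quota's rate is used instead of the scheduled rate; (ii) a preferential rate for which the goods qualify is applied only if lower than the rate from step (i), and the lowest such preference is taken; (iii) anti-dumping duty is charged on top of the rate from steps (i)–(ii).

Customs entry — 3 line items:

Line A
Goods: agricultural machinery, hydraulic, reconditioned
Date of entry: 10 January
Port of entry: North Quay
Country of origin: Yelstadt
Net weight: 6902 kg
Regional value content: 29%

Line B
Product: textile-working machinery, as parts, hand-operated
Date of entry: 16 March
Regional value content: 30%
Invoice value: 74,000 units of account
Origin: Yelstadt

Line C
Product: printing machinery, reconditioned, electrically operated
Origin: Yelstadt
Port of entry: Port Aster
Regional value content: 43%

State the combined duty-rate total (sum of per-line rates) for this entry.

Line A: agricultural → 9-3; hydraulic → 9-3-2; reconditioned → 9-3-2-3. Scheduled 8%. Yelstadt agreement on 9-2-1: 9-3-2-3 not covered; anti-dumping (Yelstadt, 9-3-2): +9%; total 8% + 9% = 17%. → 17%.
Line B: textile-working → 9-1; hand-operated → 9-1-3; as parts → 9-1-3-2. Scheduled 13%. Yelstadt agreement on 9-2-1: 9-1-3-2 not covered. → 13%.
Line C: printing → 9-2; electrically operated → 9-2-1; reconditioned → 9-2-1-3. Scheduled 24%. Yelstadt agreement on 9-2-1: RVC ≥ 35% → 15% available; preferential 15%. → 15%.
Sum: 17% + 13% + 15% = 45%.

45%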